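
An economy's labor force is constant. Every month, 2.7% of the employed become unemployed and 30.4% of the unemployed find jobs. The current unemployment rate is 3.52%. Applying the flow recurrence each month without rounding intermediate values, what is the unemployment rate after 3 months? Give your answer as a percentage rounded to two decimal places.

With a fixed labor force, u_{t+1} = u_t + s·(1−u_t) − f·u_t = u_t·(1−s−f) + s.
Here 1−s−f = 0.669 and s = 0.027.
u_1 = 0.035200 × 0.669 + 0.027 = 0.050549.
u_2 = 0.050549 × 0.669 + 0.027 = 0.060817.
u_3 = 0.060817 × 0.669 + 0.027 = 0.067687.

Unemployment rate after three months ≈ 6.77%.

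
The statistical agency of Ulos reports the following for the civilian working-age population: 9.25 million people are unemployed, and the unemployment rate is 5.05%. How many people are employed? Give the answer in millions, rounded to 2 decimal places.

Labor force = U / u = 9.25 / 0.0505 ≈ 183.17 million.
Employed = labor force − unemployed = 183.17 − 9.25 = 173.92 million.

About 173.92 million are employed.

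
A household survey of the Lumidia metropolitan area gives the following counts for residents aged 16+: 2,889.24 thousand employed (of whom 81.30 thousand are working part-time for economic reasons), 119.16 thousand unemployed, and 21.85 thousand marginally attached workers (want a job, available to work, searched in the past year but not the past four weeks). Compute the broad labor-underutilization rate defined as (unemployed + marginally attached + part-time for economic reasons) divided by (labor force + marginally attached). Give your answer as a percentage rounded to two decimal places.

Labor force = 2,889.24 + 119.16 = 3,008.40 thousand.
Numerator = 119.16 + 21.85 + 81.30 = 222.31 thousand.
Denominator = 3,008.40 + 21.85 = 3,030.25 thousand.
Broad rate = 222.31 / 3,030.25 = 7.34%.

Broad underutilization rate ≈ 7.34%.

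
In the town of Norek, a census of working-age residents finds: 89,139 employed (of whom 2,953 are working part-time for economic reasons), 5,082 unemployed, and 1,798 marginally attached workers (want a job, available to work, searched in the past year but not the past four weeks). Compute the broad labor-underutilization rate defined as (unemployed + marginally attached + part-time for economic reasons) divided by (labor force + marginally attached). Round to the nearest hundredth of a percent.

Labor force = 89,139 + 5,082 = 94,221.
Numerator = 5,082 + 1,798 + 2,953 = 9,833.
Denominator = 94,221 + 1,798 = 96,019.
Broad rate = 9,833 / 96,019 = 10.24%.

Broad underutilization rate ≈ 10.24%.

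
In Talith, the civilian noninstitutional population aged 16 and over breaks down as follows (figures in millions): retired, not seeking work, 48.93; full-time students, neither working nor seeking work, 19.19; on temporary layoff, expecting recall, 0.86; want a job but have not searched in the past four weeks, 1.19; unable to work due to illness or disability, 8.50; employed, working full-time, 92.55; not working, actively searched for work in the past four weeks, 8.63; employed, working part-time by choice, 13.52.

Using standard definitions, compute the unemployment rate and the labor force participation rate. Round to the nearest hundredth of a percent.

Unemployment rate ≈ 8.21%; labor force participation rate ≈ 59.76%.

Employed = 92.55 + 13.52 = 106.07 million.
Unemployed = 0.86 + 8.63 = 9.49 million (jobless and actively searching, or on temporary layoff).
Labor force = 106.07 + 9.49 = 115.56 million.
Not in labor force = 48.93 + 19.19 + 1.19 + 8.50 = 77.81 million (those not working and not actively searching are outside the labor force — including those who want a job but have given up searching).
Civilian working-age population = 115.56 + 77.81 = 193.37 million.
Unemployment rate = 9.49 / 115.56 = 8.21%.
Labor force participation rate = 115.56 / 193.37 = 59.76%.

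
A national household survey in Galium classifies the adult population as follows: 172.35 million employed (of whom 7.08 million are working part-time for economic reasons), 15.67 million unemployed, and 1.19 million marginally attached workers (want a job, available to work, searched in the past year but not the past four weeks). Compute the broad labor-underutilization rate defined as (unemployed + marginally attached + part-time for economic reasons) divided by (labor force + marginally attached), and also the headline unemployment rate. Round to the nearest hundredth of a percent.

Broad underutilization rate ≈ 12.65%; headline unemployment rate ≈ 8.33%.

Labor force = 172.35 + 15.67 = 188.02 million.
Numerator = 15.67 + 1.19 + 7.08 = 23.94 million.
Denominator = 188.02 + 1.19 = 189.21 million.
Broad rate = 23.94 / 189.21 = 12.65%.
Headline unemployment rate = 15.67 / 188.02 = 8.33%.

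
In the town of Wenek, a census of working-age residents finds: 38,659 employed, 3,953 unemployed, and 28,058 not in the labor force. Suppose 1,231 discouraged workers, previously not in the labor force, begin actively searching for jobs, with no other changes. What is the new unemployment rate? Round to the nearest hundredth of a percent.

New unemployment rate ≈ 11.82%.

Initially, labor force = 38,659 + 3,953 = 42,612, so u = 3,953/42,612 = 9.28%.
After the change, unemployed and labor force both rise by 1,231 → E = 38,659, U = 5,184, labor force = 43,843.
New unemployment rate = 5,184 / 43,843 = 11.82%.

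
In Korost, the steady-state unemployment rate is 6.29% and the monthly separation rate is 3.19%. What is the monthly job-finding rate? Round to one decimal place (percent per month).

From u* = s/(s+f): f = s·(1−u)/u.
f = 3.19 × (1 − 0.0629) / 0.0629 = 2.9893 / 0.0629 ≈ 47.5% per month.

Job-finding rate ≈ 47.5% per month.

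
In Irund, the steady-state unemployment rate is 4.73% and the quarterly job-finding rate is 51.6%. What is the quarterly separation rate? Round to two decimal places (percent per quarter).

From u* = s/(s+f): s = u·f/(1−u).
s = 0.0473 × 51.6 / (1 − 0.0473) = 2.4407 / 0.9527 ≈ 2.56% per quarter.

Separation rate ≈ 2.56% per quarter.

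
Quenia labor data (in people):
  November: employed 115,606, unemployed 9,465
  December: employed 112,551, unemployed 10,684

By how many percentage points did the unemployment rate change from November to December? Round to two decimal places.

November: labor force = 115,606 + 9,465 = 125,071; u = 9,465/125,071 = 7.57%.
December: labor force = 112,551 + 10,684 = 123,235; u = 10,684/123,235 = 8.67%.
Change = 8.67% − 7.57% = +1.10 pp.

The unemployment rate changed by +1.10 percentage points.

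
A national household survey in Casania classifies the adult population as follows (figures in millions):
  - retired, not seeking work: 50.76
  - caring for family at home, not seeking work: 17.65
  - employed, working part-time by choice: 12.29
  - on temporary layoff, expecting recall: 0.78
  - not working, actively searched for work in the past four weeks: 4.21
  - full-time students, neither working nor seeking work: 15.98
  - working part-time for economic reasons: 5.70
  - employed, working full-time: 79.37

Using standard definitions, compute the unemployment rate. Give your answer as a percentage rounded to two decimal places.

Unemployment rate ≈ 4.88%.

Employed = 12.29 + 5.70 + 79.37 = 97.36 million (anyone who worked, including part-time for economic reasons, counts as employed).
Unemployed = 0.78 + 4.21 = 4.99 million (jobless and actively searching, or on temporary layoff).
Labor force = 97.36 + 4.99 = 102.35 million.
Unemployment rate = 4.99 / 102.35 = 4.88%.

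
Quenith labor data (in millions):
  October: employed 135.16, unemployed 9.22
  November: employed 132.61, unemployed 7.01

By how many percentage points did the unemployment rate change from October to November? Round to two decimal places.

The unemployment rate changed by −1.37 percentage points.

October: labor force = 135.16 + 9.22 = 144.38; u = 9.22/144.38 = 6.39%.
November: labor force = 132.61 + 7.01 = 139.62; u = 7.01/139.62 = 5.02%.
Change = 5.02% − 6.39% = −1.37 pp.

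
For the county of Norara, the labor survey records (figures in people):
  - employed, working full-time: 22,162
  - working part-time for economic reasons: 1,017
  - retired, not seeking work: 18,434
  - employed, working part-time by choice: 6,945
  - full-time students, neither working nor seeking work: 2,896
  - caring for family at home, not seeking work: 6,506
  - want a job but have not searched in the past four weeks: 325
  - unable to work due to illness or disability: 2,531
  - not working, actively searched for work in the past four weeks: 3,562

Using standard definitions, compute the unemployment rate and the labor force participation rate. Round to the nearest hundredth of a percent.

Employed = 22,162 + 1,017 + 6,945 = 30,124 (anyone who worked, including part-time for economic reasons, counts as employed).
Unemployed = 3,562.
Labor force = 30,124 + 3,562 = 33,686.
Not in labor force = 18,434 + 2,896 + 6,506 + 325 + 2,531 = 30,692 (those not working and not actively searching are outside the labor force — including those who want a job but have given up searching).
Civilian working-age population = 33,686 + 30,692 = 64,378.
Unemployment rate = 3,562 / 33,686 = 10.57%.
Labor force participation rate = 33,686 / 64,378 = 52.33%.

Unemployment rate ≈ 10.57%; labor force participation rate ≈ 52.33%.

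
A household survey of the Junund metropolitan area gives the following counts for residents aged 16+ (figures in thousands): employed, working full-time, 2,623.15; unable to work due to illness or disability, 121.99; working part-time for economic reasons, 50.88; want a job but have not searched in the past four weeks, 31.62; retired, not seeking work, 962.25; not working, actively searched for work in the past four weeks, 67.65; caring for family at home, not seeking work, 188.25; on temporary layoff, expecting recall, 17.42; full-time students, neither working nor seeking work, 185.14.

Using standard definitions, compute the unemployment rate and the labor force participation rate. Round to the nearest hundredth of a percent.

Employed = 2,623.15 + 50.88 = 2,674.03 thousand (anyone who worked, including part-time for economic reasons, counts as employed).
Unemployed = 67.65 + 17.42 = 85.07 thousand (jobless and actively searching, or on temporary layoff).
Labor force = 2,674.03 + 85.07 = 2,759.10 thousand.
Not in labor force = 121.99 + 31.62 + 962.25 + 188.25 + 185.14 = 1,489.25 thousand (those not working and not actively searching are outside the labor force — including those who want a job but have given up searching).
Civilian working-age population = 2,759.10 + 1,489.25 = 4,248.35 thousand.
Unemployment rate = 85.07 / 2,759.10 = 3.08%.
Labor force participation rate = 2,759.10 / 4,248.35 = 64.95%.

Unemployment rate ≈ 3.08%; labor force participation rate ≈ 64.95%.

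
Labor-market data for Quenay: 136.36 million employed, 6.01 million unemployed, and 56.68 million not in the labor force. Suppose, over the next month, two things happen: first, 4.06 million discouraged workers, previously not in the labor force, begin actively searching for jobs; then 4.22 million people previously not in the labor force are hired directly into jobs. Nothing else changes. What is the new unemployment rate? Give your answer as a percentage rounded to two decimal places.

New unemployment rate ≈ 6.68%.

Initially, labor force = 136.36 + 6.01 = 142.37 million, so u = 6.01/142.37 = 4.22%.
After the first change, unemployed and labor force both rise by 4.06 → E = 136.36, U = 10.07, labor force = 146.43 million.
After the second change, employed and labor force both rise by 4.22; unemployed unchanged → E = 140.58, U = 10.07, labor force = 150.65 million.
New unemployment rate = 10.07 / 150.65 = 6.68%.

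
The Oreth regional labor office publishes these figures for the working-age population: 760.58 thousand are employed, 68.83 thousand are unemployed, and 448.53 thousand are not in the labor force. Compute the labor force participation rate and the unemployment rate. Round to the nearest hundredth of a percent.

Labor force = employed + unemployed = 760.58 + 68.83 = 829.41 thousand.
Working-age population = 829.41 + 448.53 = 1,277.94 thousand.
Unemployment rate = 68.83 / 829.41 = 8.30%.
Labor force participation rate = 829.41 / 1,277.94 = 64.90%.

Labor force participation rate ≈ 64.90%; unemployment rate ≈ 8.30%.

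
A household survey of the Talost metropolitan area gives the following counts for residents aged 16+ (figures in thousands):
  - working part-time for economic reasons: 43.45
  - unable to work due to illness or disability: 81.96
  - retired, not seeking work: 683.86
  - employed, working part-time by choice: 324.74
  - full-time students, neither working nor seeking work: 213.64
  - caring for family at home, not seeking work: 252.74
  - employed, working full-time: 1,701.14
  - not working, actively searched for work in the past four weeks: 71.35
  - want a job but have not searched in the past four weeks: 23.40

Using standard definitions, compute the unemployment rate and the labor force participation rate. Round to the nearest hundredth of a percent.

Employed = 43.45 + 324.74 + 1,701.14 = 2,069.33 thousand (anyone who worked, including part-time for economic reasons, counts as employed).
Unemployed = 71.35 thousand.
Labor force = 2,069.33 + 71.35 = 2,140.68 thousand.
Not in labor force = 81.96 + 683.86 + 213.64 + 252.74 + 23.40 = 1,255.60 thousand (those not working and not actively searching are outside the labor force — including those who want a job but have given up searching).
Civilian working-age population = 2,140.68 + 1,255.60 = 3,396.28 thousand.
Unemployment rate = 71.35 / 2,140.68 = 3.33%.
Labor force participation rate = 2,140.68 / 3,396.28 = 63.03%.

Unemployment rate ≈ 3.33%; labor force participation rate ≈ 63.03%.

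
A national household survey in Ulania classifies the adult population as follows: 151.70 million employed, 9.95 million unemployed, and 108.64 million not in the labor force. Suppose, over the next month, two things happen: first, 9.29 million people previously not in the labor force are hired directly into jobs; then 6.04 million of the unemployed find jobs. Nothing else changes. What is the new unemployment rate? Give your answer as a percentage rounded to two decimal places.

New unemployment rate ≈ 2.29%.

Initially, labor force = 151.70 + 9.95 = 161.65 million, so u = 9.95/161.65 = 6.16%.
After the first change, employed and labor force both rise by 9.29; unemployed unchanged → E = 160.99, U = 9.95, labor force = 170.94 million.
After the second change, unemployed falls and employed rises by 6.04; labor force unchanged → E = 167.03, U = 3.91, labor force = 170.94 million.
New unemployment rate = 3.91 / 170.94 = 2.29%.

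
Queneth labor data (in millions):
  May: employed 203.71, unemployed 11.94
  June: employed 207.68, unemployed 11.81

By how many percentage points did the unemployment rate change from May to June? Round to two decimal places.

May: labor force = 203.71 + 11.94 = 215.65; u = 11.94/215.65 = 5.54%.
June: labor force = 207.68 + 11.81 = 219.49; u = 11.81/219.49 = 5.38%.
Change = 5.38% − 5.54% = −0.16 pp.

The unemployment rate changed by −0.16 percentage points.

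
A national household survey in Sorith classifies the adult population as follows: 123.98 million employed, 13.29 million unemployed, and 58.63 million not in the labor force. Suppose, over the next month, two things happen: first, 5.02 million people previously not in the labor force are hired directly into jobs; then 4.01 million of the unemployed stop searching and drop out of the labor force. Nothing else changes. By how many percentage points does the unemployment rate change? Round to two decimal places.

Initially, labor force = 123.98 + 13.29 = 137.27 million, so u = 13.29/137.27 = 9.68%.
After the first change, employed and labor force both rise by 5.02; unemployed unchanged → E = 129.00, U = 13.29, labor force = 142.29 million.
After the second change, unemployed and labor force both fall by 4.01 → E = 129.00, U = 9.28, labor force = 138.28 million.
New unemployment rate = 9.28 / 138.28 = 6.71%.
Change = 6.71% − 9.68% = −2.97 percentage points.

The unemployment rate changes by −2.97 percentage points.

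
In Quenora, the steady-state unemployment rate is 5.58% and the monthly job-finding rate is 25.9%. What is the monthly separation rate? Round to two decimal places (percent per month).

From u* = s/(s+f): s = u·f/(1−u).
s = 0.0558 × 25.9 / (1 − 0.0558) = 1.4452 / 0.9442 ≈ 1.53% per month.

Separation rate ≈ 1.53% per month.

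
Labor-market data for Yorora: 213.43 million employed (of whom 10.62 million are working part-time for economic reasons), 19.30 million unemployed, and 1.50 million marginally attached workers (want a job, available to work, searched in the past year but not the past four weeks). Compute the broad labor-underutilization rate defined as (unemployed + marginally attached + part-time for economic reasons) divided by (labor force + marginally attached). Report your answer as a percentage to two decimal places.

Labor force = 213.43 + 19.30 = 232.73 million.
Numerator = 19.30 + 1.50 + 10.62 = 31.42 million.
Denominator = 232.73 + 1.50 = 234.23 million.
Broad rate = 31.42 / 234.23 = 13.41%.

Broad underutilization rate ≈ 13.41%.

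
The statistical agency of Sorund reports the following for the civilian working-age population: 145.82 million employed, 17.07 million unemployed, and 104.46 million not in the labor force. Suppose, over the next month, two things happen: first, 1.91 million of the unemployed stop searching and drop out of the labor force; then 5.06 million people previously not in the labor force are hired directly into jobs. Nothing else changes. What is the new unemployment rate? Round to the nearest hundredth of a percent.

New unemployment rate ≈ 9.13%.

Initially, labor force = 145.82 + 17.07 = 162.89 million, so u = 17.07/162.89 = 10.48%.
After the first change, unemployed and labor force both fall by 1.91 → E = 145.82, U = 15.16, labor force = 160.98 million.
After the second change, employed and labor force both rise by 5.06; unemployed unchanged → E = 150.88, U = 15.16, labor force = 166.04 million.
New unemployment rate = 15.16 / 166.04 = 9.13%.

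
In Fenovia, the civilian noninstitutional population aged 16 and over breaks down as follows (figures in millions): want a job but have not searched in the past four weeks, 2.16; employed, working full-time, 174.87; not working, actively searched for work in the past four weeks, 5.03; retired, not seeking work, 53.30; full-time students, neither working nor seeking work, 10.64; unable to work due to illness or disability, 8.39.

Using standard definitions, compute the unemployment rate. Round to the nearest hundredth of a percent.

Unemployment rate ≈ 2.80%.

Employed = 174.87 million.
Unemployed = 5.03 million.
Labor force = 174.87 + 5.03 = 179.90 million.
Unemployment rate = 5.03 / 179.90 = 2.80%.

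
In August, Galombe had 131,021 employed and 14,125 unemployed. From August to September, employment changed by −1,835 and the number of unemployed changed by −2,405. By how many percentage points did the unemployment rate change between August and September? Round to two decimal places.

August: labor force = 131,021 + 14,125 = 145,146; u = 14,125/145,146 = 9.73%.
September: labor force = 129,186 + 11,720 = 140,906; u = 11,720/140,906 = 8.32%.
Change = 8.32% − 9.73% = −1.41 pp.

The unemployment rate changed by −1.41 percentage points.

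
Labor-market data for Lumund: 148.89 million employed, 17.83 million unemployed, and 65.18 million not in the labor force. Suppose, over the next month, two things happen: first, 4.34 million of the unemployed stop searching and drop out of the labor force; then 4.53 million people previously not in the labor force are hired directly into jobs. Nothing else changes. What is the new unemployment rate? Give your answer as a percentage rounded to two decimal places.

Initially, labor force = 148.89 + 17.83 = 166.72 million, so u = 17.83/166.72 = 10.69%.
After the first change, unemployed and labor force both fall by 4.34 → E = 148.89, U = 13.49, labor force = 162.38 million.
After the second change, employed and labor force both rise by 4.53; unemployed unchanged → E = 153.42, U = 13.49, labor force = 166.91 million.
New unemployment rate = 13.49 / 166.91 = 8.08%.

New unemployment rate ≈ 8.08%.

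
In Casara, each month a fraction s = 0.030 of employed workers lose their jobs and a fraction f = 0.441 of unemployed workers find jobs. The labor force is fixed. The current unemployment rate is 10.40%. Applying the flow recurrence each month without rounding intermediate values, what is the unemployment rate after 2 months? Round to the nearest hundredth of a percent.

Unemployment rate after two months ≈ 7.50%.

With a fixed labor force, u_{t+1} = u_t + s·(1−u_t) − f·u_t = u_t·(1−s−f) + s.
Here 1−s−f = 0.529 and s = 0.030.
u_1 = 0.104000 × 0.529 + 0.030 = 0.085016.
u_2 = 0.085016 × 0.529 + 0.030 = 0.074973.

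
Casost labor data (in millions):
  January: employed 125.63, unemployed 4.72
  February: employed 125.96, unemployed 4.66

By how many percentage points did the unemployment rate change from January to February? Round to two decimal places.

January: labor force = 125.63 + 4.72 = 130.35; u = 4.72/130.35 = 3.62%.
February: labor force = 125.96 + 4.66 = 130.62; u = 4.66/130.62 = 3.57%.
Change = 3.57% − 3.62% = −0.05 pp.

The unemployment rate changed by −0.05 percentage points.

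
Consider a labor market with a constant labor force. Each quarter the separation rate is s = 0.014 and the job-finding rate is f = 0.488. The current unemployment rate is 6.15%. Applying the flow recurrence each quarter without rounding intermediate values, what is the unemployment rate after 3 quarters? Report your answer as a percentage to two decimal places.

With a fixed labor force, u_{t+1} = u_t + s·(1−u_t) − f·u_t = u_t·(1−s−f) + s.
Here 1−s−f = 0.498 and s = 0.014.
u_1 = 0.061500 × 0.498 + 0.014 = 0.044627.
u_2 = 0.044627 × 0.498 + 0.014 = 0.036224.
u_3 = 0.036224 × 0.498 + 0.014 = 0.032040.

Unemployment rate after three quarters ≈ 3.20%.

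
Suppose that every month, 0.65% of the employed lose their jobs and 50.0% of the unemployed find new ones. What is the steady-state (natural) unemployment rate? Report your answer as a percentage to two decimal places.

Steady-state unemployment rate ≈ 1.28%.

At steady state the flows balance: s·E = f·U, so U/(E+U) = s/(s+f).
u* = 0.65 / (0.65 + 50.0) = 0.65 / 50.65 = 1.28%.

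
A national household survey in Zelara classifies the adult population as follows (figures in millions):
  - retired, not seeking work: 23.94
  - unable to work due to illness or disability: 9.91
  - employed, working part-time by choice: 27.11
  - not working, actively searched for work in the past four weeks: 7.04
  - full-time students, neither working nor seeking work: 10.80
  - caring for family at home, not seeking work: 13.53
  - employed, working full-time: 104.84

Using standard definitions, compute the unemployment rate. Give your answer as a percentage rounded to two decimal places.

Employed = 27.11 + 104.84 = 131.95 million.
Unemployed = 7.04 million.
Labor force = 131.95 + 7.04 = 138.99 million.
Unemployment rate = 7.04 / 138.99 = 5.07%.

Unemployment rate ≈ 5.07%.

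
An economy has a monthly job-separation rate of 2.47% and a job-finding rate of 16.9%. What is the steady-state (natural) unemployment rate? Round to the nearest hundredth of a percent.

Steady-state unemployment rate ≈ 12.75%.

At steady state the flows balance: s·E = f·U, so U/(E+U) = s/(s+f).
u* = 2.47 / (2.47 + 16.9) = 2.47 / 19.37 = 12.75%.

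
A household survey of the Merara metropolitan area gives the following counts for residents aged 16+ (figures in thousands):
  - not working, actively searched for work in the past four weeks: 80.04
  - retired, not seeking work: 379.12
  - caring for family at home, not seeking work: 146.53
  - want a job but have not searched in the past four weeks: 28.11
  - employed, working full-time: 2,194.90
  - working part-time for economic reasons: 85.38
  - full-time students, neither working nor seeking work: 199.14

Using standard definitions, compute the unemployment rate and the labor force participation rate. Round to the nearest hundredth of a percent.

Unemployment rate ≈ 3.39%; labor force participation rate ≈ 75.82%.

Employed = 2,194.90 + 85.38 = 2,280.28 thousand (anyone who worked, including part-time for economic reasons, counts as employed).
Unemployed = 80.04 thousand.
Labor force = 2,280.28 + 80.04 = 2,360.32 thousand.
Not in labor force = 379.12 + 146.53 + 28.11 + 199.14 = 752.90 thousand (those not working and not actively searching are outside the labor force — including those who want a job but have given up searching).
Civilian working-age population = 2,360.32 + 752.90 = 3,113.22 thousand.
Unemployment rate = 80.04 / 2,360.32 = 3.39%.
Labor force participation rate = 2,360.32 / 3,113.22 = 75.82%.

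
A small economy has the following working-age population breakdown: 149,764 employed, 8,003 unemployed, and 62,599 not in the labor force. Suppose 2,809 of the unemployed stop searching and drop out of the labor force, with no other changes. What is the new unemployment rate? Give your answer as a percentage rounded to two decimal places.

Initially, labor force = 149,764 + 8,003 = 157,767, so u = 8,003/157,767 = 5.07%.
After the change, unemployed and labor force both fall by 2,809 → E = 149,764, U = 5,194, labor force = 154,958.
New unemployment rate = 5,194 / 154,958 = 3.35%.

New unemployment rate ≈ 3.35%.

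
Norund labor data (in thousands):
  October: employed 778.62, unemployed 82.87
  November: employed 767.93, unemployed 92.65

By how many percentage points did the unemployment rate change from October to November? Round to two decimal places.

October: labor force = 778.62 + 82.87 = 861.49; u = 82.87/861.49 = 9.62%.
November: labor force = 767.93 + 92.65 = 860.58; u = 92.65/860.58 = 10.77%.
Change = 10.77% − 9.62% = +1.15 pp.

The unemployment rate changed by +1.15 percentage points.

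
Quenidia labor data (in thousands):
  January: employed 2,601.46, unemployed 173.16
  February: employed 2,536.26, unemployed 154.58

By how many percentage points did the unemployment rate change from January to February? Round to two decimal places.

The unemployment rate changed by −0.50 percentage points.

January: labor force = 2,601.46 + 173.16 = 2,774.62; u = 173.16/2,774.62 = 6.24%.
February: labor force = 2,536.26 + 154.58 = 2,690.84; u = 154.58/2,690.84 = 5.74%.
Change = 5.74% − 6.24% = −0.50 pp.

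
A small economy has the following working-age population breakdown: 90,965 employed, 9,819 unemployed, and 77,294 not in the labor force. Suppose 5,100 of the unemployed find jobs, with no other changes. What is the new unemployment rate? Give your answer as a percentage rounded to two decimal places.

Initially, labor force = 90,965 + 9,819 = 100,784, so u = 9,819/100,784 = 9.74%.
After the change, unemployed falls and employed rises by 5,100; labor force unchanged → E = 96,065, U = 4,719, labor force = 100,784.
New unemployment rate = 4,719 / 100,784 = 4.68%.

New unemployment rate ≈ 4.68%.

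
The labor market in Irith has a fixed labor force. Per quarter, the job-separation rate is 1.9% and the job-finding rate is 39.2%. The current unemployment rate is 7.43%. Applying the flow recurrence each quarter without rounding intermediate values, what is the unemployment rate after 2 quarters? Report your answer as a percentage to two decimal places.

With a fixed labor force, u_{t+1} = u_t + s·(1−u_t) − f·u_t = u_t·(1−s−f) + s.
Here 1−s−f = 0.589 and s = 0.019.
u_1 = 0.074300 × 0.589 + 0.019 = 0.062763.
u_2 = 0.062763 × 0.589 + 0.019 = 0.055967.

Unemployment rate after two quarters ≈ 5.60%.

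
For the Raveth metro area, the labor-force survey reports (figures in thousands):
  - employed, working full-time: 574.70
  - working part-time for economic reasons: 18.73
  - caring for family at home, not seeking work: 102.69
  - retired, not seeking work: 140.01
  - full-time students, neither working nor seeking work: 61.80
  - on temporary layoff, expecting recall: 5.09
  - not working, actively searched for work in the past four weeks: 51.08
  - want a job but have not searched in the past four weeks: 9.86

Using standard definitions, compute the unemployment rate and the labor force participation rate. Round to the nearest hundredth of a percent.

Employed = 574.70 + 18.73 = 593.43 thousand (anyone who worked, including part-time for economic reasons, counts as employed).
Unemployed = 5.09 + 51.08 = 56.17 thousand (jobless and actively searching, or on temporary layoff).
Labor force = 593.43 + 56.17 = 649.60 thousand.
Not in labor force = 102.69 + 140.01 + 61.80 + 9.86 = 314.36 thousand (those not working and not actively searching are outside the labor force — including those who want a job but have given up searching).
Civilian working-age population = 649.60 + 314.36 = 963.96 thousand.
Unemployment rate = 56.17 / 649.60 = 8.65%.
Labor force participation rate = 649.60 / 963.96 = 67.39%.

Unemployment rate ≈ 8.65%; labor force participation rate ≈ 67.39%.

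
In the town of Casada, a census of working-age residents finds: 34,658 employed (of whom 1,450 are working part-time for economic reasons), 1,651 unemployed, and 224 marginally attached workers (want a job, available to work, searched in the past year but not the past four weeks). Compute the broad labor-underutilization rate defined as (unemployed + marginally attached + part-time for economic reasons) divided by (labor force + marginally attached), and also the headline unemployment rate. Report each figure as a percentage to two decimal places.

Labor force = 34,658 + 1,651 = 36,309.
Numerator = 1,651 + 224 + 1,450 = 3,325.
Denominator = 36,309 + 224 = 36,533.
Broad rate = 3,325 / 36,533 = 9.10%.
Headline unemployment rate = 1,651 / 36,309 = 4.55%.

Broad underutilization rate ≈ 9.10%; headline unemployment rate ≈ 4.55%.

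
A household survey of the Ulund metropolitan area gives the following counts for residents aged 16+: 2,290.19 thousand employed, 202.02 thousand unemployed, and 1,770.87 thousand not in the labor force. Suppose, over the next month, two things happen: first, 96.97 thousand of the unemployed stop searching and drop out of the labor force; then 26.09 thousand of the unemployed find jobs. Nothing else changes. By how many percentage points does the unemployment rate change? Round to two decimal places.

The unemployment rate changes by −4.81 percentage points.

Initially, labor force = 2,290.19 + 202.02 = 2,492.21 thousand, so u = 202.02/2,492.21 = 8.11%.
After the first change, unemployed and labor force both fall by 96.97 → E = 2,290.19, U = 105.05, labor force = 2,395.24 thousand.
After the second change, unemployed falls and employed rises by 26.09; labor force unchanged → E = 2,316.28, U = 78.96, labor force = 2,395.24 thousand.
New unemployment rate = 78.96 / 2,395.24 = 3.30%.
Change = 3.30% − 8.11% = −4.81 percentage points.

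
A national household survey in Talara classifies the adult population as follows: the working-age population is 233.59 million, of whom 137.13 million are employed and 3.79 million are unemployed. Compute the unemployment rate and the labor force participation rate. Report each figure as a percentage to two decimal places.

Labor force = employed + unemployed = 137.13 + 3.79 = 140.92 million.
Unemployment rate = 3.79 / 140.92 = 2.69%.
Labor force participation rate = 140.92 / 233.59 = 60.33%.

Unemployment rate ≈ 2.69%; labor force participation rate ≈ 60.33%.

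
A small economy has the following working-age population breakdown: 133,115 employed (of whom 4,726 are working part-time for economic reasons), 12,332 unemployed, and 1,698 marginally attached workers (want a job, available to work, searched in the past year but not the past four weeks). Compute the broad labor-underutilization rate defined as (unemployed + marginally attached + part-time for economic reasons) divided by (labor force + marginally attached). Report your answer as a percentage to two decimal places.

Labor force = 133,115 + 12,332 = 145,447.
Numerator = 12,332 + 1,698 + 4,726 = 18,756.
Denominator = 145,447 + 1,698 = 147,145.
Broad rate = 18,756 / 147,145 = 12.75%.

Broad underutilization rate ≈ 12.75%.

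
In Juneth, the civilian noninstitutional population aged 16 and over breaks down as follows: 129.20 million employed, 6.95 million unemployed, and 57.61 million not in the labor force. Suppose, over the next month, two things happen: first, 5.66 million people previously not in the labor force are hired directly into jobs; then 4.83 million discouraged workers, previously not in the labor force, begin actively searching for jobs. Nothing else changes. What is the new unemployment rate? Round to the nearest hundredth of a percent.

New unemployment rate ≈ 8.03%.

Initially, labor force = 129.20 + 6.95 = 136.15 million, so u = 6.95/136.15 = 5.10%.
After the first change, employed and labor force both rise by 5.66; unemployed unchanged → E = 134.86, U = 6.95, labor force = 141.81 million.
After the second change, unemployed and labor force both rise by 4.83 → E = 134.86, U = 11.78, labor force = 146.64 million.
New unemployment rate = 11.78 / 146.64 = 8.03%.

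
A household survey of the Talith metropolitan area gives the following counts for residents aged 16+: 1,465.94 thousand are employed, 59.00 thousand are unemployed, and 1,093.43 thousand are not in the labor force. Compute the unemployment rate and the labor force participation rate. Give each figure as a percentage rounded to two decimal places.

Labor force = employed + unemployed = 1,465.94 + 59.00 = 1,524.94 thousand.
Working-age population = 1,524.94 + 1,093.43 = 2,618.37 thousand.
Unemployment rate = 59.00 / 1,524.94 = 3.87%.
Labor force participation rate = 1,524.94 / 2,618.37 = 58.24%.

Unemployment rate ≈ 3.87%; labor force participation rate ≈ 58.24%.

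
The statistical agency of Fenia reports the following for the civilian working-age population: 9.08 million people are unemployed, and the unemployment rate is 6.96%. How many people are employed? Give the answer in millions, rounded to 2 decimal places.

About 121.38 million are employed.

Labor force = U / u = 9.08 / 0.0696 ≈ 130.46 million.
Employed = labor force − unemployed = 130.46 − 9.08 = 121.38 million.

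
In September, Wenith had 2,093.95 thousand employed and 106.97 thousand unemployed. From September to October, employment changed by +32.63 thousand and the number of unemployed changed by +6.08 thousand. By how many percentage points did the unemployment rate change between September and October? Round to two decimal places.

September: labor force = 2,093.95 + 106.97 = 2,200.92; u = 106.97/2,200.92 = 4.86%.
October: labor force = 2,126.58 + 113.05 = 2,239.63; u = 113.05/2,239.63 = 5.05%.
Change = 5.05% − 4.86% = +0.19 pp.

The unemployment rate changed by +0.19 percentage points.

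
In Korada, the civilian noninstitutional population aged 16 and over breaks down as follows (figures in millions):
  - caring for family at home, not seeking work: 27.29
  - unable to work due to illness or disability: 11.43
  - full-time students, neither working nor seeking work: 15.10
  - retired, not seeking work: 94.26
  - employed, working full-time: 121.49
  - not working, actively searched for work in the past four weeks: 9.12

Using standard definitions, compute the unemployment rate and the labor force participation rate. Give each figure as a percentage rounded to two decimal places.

Unemployment rate ≈ 6.98%; labor force participation rate ≈ 46.87%.

Employed = 121.49 million.
Unemployed = 9.12 million.
Labor force = 121.49 + 9.12 = 130.61 million.
Not in labor force = 27.29 + 11.43 + 15.10 + 94.26 = 148.08 million (those not working and not actively searching are outside the labor force).
Civilian working-age population = 130.61 + 148.08 = 278.69 million.
Unemployment rate = 9.12 / 130.61 = 6.98%.
Labor force participation rate = 130.61 / 278.69 = 46.87%.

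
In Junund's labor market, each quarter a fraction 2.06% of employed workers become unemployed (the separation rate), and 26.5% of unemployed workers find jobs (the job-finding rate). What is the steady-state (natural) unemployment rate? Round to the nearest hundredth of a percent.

At steady state the flows balance: s·E = f·U, so U/(E+U) = s/(s+f).
u* = 2.06 / (2.06 + 26.5) = 2.06 / 28.56 = 7.21%.

Steady-state unemployment rate ≈ 7.21%.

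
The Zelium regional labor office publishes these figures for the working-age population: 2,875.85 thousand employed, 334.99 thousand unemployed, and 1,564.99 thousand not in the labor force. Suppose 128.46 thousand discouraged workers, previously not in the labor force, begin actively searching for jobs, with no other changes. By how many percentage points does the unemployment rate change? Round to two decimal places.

Initially, labor force = 2,875.85 + 334.99 = 3,210.84 thousand, so u = 334.99/3,210.84 = 10.43%.
After the change, unemployed and labor force both rise by 128.46 → E = 2,875.85, U = 463.45, labor force = 3,339.30 thousand.
New unemployment rate = 463.45 / 3,339.30 = 13.88%.
Change = 13.88% − 10.43% = +3.45 percentage points.

The unemployment rate changes by +3.45 percentage points.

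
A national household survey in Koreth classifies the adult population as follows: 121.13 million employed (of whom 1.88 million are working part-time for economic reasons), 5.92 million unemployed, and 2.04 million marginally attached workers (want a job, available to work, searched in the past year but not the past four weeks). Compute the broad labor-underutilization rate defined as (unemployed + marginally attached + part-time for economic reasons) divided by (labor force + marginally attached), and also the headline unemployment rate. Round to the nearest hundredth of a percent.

Labor force = 121.13 + 5.92 = 127.05 million.
Numerator = 5.92 + 2.04 + 1.88 = 9.84 million.
Denominator = 127.05 + 2.04 = 129.09 million.
Broad rate = 9.84 / 129.09 = 7.62%.
Headline unemployment rate = 5.92 / 127.05 = 4.66%.

Broad underutilization rate ≈ 7.62%; headline unemployment rate ≈ 4.66%.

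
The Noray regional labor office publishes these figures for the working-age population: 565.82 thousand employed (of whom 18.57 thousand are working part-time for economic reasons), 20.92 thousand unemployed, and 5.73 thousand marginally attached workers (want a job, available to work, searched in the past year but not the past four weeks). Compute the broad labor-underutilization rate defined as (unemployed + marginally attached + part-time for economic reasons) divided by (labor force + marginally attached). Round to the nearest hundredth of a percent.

Broad underutilization rate ≈ 7.63%.

Labor force = 565.82 + 20.92 = 586.74 thousand.
Numerator = 20.92 + 5.73 + 18.57 = 45.22 thousand.
Denominator = 586.74 + 5.73 = 592.47 thousand.
Broad rate = 45.22 / 592.47 = 7.63%.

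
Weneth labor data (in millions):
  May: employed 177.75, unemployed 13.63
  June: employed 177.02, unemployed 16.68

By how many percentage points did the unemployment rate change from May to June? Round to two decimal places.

The unemployment rate changed by +1.49 percentage points.

May: labor force = 177.75 + 13.63 = 191.38; u = 13.63/191.38 = 7.12%.
June: labor force = 177.02 + 16.68 = 193.70; u = 16.68/193.70 = 8.61%.
Change = 8.61% − 7.12% = +1.49 pp.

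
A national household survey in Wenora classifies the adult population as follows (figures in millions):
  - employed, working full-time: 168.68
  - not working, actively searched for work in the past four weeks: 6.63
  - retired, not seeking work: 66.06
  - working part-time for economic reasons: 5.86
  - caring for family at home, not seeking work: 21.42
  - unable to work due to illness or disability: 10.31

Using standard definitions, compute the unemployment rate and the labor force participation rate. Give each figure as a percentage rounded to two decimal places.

Unemployment rate ≈ 3.66%; labor force participation rate ≈ 64.94%.

Employed = 168.68 + 5.86 = 174.54 million (anyone who worked, including part-time for economic reasons, counts as employed).
Unemployed = 6.63 million.
Labor force = 174.54 + 6.63 = 181.17 million.
Not in labor force = 66.06 + 21.42 + 10.31 = 97.79 million (those not working and not actively searching are outside the labor force).
Civilian working-age population = 181.17 + 97.79 = 278.96 million.
Unemployment rate = 6.63 / 181.17 = 3.66%.
Labor force participation rate = 181.17 / 278.96 = 64.94%.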